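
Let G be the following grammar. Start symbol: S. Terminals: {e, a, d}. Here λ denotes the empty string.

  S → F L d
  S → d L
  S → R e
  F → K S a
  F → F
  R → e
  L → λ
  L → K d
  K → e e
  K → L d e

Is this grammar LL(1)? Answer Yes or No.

No

FIRST(S) = {d, e}
FIRST(F) = {d, e}
FIRST(R) = {e}
FIRST(L) = {λ, d, e}
FIRST(K) = {d, e}
FOLLOW(S) = {$, a}
FOLLOW(F) = {d, e}
FOLLOW(R) = {e}
FOLLOW(L) = {$, a, d}
FOLLOW(K) = {d, e}
Cell M[F, d] receives both F → K S a and F → F — the grammar is not LL(1).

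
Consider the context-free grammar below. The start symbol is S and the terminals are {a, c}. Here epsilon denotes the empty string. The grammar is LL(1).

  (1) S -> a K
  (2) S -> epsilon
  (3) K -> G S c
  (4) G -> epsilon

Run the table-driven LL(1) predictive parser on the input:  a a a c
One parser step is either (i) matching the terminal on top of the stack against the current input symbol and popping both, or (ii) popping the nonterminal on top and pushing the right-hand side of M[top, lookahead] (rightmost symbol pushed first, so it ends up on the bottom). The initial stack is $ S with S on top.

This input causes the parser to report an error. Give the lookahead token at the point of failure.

      Stack        Input      Action
   1  $ S          a a a c $  expand S -> a K
   2  $ K a        a a a c $  match a
   3  $ K          a a c $    expand K -> G S c
   4  $ c S G      a a c $    expand G -> epsilon
   5  $ c S        a a c $    expand S -> a K
   6  $ c K a      a a c $    match a
   7  $ c K        a c $      expand K -> G S c
   8  $ c c S G    a c $      expand G -> epsilon
   9  $ c c S      a c $      expand S -> a K
  10  $ c c K a    a c $      match a
  11  $ c c K      c $        expand K -> G S c
  12  $ c c c S G  c $        expand G -> epsilon
  13  $ c c c S    c $        expand S -> epsilon
  14  $ c c c      c $        match c
  15  $ c c        $          error: top is terminal c but lookahead is $

$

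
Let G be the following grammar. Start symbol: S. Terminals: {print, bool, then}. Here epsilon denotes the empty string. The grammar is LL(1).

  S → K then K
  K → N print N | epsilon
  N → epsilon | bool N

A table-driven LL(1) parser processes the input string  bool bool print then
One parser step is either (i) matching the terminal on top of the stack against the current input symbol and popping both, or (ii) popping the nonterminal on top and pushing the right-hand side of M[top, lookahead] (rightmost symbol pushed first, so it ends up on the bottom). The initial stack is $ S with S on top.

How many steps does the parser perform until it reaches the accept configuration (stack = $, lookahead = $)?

      Stack                    Input                   Action
   1  $ S                      bool bool print then $  expand S → K then K
   2  $ K then K               bool bool print then $  expand K → N print N
   3  $ K then N print N       bool bool print then $  expand N → bool N
   4  $ K then N print N bool  bool bool print then $  match bool
   5  $ K then N print N       bool print then $       expand N → bool N
   6  $ K then N print N bool  bool print then $       match bool
   7  $ K then N print N       print then $            expand N → epsilon
   8  $ K then N print         print then $            match print
   9  $ K then N               then $                  expand N → epsilon
  10  $ K then                 then $                  match then
  11  $ K                      $                       expand K → epsilon
Accept reached after 11 steps.

11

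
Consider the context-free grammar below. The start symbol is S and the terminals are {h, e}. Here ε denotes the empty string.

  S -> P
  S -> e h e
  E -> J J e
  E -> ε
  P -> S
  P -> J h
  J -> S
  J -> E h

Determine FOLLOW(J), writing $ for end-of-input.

{e, h}

FIRST(S): from S->P we get {e, h}; from S->e h e we get {e}. So FIRST(S) = {e, h}.
FIRST(E): from E->J J e we get {e, h}; from E->ε we get {ε}. So FIRST(E) = {ε, e, h}.
FIRST(J): from J->S we get {e, h}; from J->E h we get {e, h}. So FIRST(J) = {e, h}.
FIRST(P): from P->S we get {e, h}; from P->J h we get {e, h}. So FIRST(P) = {e, h}.
FOLLOW(S) includes $ since S is the start symbol.
FOLLOW(E): in J->E h, E is followed by h with FIRST {h}. Thus FOLLOW(E) = {h}.
FOLLOW(J): in E->J J e (occurrence 1), J is followed by J e with FIRST {e, h}; in E->J J e (occurrence 2), J is followed by e with FIRST {e}; in P->J h, J is followed by h with FIRST {h}. Thus FOLLOW(J) = {e, h}.
FOLLOW(S): in P->S, the suffix after S is empty, so FOLLOW(S) ⊇ FOLLOW(P) = {$, e, h}; in J->S, the suffix after S is empty, so FOLLOW(S) ⊇ FOLLOW(J) = {e, h}. Thus FOLLOW(S) = {$, e, h}.
FOLLOW(P): in S->P, the suffix after P is empty, so FOLLOW(P) ⊇ FOLLOW(S) = {$, e, h}. Thus FOLLOW(P) = {$, e, h}.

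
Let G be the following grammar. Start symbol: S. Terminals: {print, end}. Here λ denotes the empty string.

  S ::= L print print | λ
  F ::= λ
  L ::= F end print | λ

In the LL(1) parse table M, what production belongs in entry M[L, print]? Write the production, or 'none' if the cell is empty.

L ::= λ

FIRST(F): from F::=λ we get {λ}. So FIRST(F) = {λ}.
FIRST(L): from L::=F end print we get {end}; from L::=λ we get {λ}. So FIRST(L) = {λ, end}.
FIRST(S): from S::=L print print we get {end, print}; from S::=λ we get {λ}. So FIRST(S) = {λ, end, print}.
FOLLOW(S) includes $ since S is the start symbol.
FOLLOW(L): in S::=L print print, L is followed by print print with FIRST {print}. Thus FOLLOW(L) = {print}.
For L ::= F end print: FIRST(F end print) = {end}, so it goes in M[L, t] for t ∈ {end}.
For L ::= λ: FIRST(λ) = {λ}, so it goes in M[L, t] for t ∈ {}; since λ ∈ FIRST, also for every t ∈ FOLLOW(L) = {print}.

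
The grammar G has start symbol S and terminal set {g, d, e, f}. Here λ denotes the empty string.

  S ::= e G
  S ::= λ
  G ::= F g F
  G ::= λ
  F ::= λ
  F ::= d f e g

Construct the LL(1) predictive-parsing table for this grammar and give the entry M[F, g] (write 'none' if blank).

FIRST(S): from S::=e G we get {e}; from S::=λ we get {λ}. So FIRST(S) = {λ, e}.
FIRST(F): from F::=λ we get {λ}; from F::=d f e g we get {d}. So FIRST(F) = {λ, d}.
FIRST(G): from G::=F g F we get {d, g}; from G::=λ we get {λ}. So FIRST(G) = {λ, d, g}.
FOLLOW(S) includes $ since S is the start symbol.
FOLLOW(G): in S::=e G, the suffix after G is empty, so FOLLOW(G) ⊇ FOLLOW(S) = {$}. Thus FOLLOW(G) = {$}.
FOLLOW(F): in G::=F g F (occurrence 1), F is followed by g F with FIRST {g}; in G::=F g F (occurrence 2), the suffix after F is empty, so FOLLOW(F) ⊇ FOLLOW(G) = {$}. Thus FOLLOW(F) = {$, g}.
For F ::= λ: FIRST(λ) = {λ}, so it goes in M[F, t] for t ∈ {}; since λ ∈ FIRST, also for every t ∈ FOLLOW(F) = {$, g}.
For F ::= d f e g: FIRST(d f e g) = {d}, so it goes in M[F, t] for t ∈ {d}.

F ::= λ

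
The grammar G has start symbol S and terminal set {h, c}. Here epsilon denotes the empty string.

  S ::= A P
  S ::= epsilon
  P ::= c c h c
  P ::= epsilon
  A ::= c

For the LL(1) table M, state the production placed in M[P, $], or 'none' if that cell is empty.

P ::= epsilon

FIRST(P) = {epsilon, c}
FIRST(A) = {c}
FIRST(S) = {epsilon, c}  (via A P)
FOLLOW(S) includes $ since S is the start symbol.
FOLLOW(S): S appears on no right-hand side. Thus FOLLOW(S) = {$}.
FOLLOW(P): in S::=A P, the suffix after P is empty, so FOLLOW(P) ⊇ FOLLOW(S) = {$}. Thus FOLLOW(P) = {$}.
For P ::= c c h c: FIRST(c c h c) = {c}, so it goes in M[P, t] for t ∈ {c}.
For P ::= epsilon: FIRST(epsilon) = {epsilon}, so it goes in M[P, t] for t ∈ {}; since epsilon ∈ FIRST, also for every t ∈ FOLLOW(P) = {$}.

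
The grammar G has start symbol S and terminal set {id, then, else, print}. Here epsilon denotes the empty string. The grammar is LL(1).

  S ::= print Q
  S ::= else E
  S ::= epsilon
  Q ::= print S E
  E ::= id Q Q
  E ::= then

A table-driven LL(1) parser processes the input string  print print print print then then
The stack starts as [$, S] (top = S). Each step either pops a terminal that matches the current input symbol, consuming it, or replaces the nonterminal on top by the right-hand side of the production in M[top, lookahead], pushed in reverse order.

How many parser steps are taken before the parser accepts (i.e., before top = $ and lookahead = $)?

      Stack          Input                                Action
   1  $ S            print print print print then then $  expand S ::= print Q
   2  $ Q print      print print print print then then $  match print
   3  $ Q            print print print then then $        expand Q ::= print S E
   4  $ E S print    print print print then then $        match print
   5  $ E S          print print then then $              expand S ::= print Q
   6  $ E Q print    print print then then $              match print
   7  $ E Q          print then then $                    expand Q ::= print S E
   8  $ E E S print  print then then $                    match print
   9  $ E E S        then then $                          expand S ::= epsilon
  10  $ E E          then then $                          expand E ::= then
  11  $ E then       then then $                          match then
  12  $ E            then $                               expand E ::= then
  13  $ then         then $                               match then
Accept reached after 13 steps.

13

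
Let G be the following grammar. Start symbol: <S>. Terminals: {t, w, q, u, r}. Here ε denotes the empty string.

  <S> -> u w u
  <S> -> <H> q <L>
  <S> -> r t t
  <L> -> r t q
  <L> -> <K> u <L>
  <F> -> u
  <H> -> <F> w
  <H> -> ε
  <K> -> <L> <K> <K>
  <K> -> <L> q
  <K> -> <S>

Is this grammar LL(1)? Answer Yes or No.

No

FIRST(<S>) = {q, r, u}
FIRST(<L>) = {q, r, u}
FIRST(<F>) = {u}
FIRST(<H>) = {ε, u}
FIRST(<K>) = {q, r, u}
FOLLOW(<S>) = {$, q, r, u}
FOLLOW(<L>) = {$, q, r, u}
FOLLOW(<F>) = {w}
FOLLOW(<H>) = {q}
FOLLOW(<K>) = {q, r, u}
Cell M[<K>, q] receives both <K> -> <L> <K> <K> and <K> -> <L> q and <K> -> <S> — the grammar is not LL(1).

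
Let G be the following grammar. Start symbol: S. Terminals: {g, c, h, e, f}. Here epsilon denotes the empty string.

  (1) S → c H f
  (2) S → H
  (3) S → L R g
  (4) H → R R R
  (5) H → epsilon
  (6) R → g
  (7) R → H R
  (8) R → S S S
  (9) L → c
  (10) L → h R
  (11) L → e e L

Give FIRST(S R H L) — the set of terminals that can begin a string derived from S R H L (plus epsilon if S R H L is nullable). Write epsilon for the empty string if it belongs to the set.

FIRST(L) = {c, e, h}
FIRST(S) = {epsilon, c, e, g, h}  (via H, L R g)
FIRST(H) = {epsilon, c, e, g, h}  (via R R R)
FIRST(R) = {epsilon, c, e, g, h}  (via H R, S S S)
FIRST(S R H L): take FIRST of each symbol in turn, carrying on past any symbol whose FIRST contains epsilon; result {c, e, g, h}.

{c, e, g, h}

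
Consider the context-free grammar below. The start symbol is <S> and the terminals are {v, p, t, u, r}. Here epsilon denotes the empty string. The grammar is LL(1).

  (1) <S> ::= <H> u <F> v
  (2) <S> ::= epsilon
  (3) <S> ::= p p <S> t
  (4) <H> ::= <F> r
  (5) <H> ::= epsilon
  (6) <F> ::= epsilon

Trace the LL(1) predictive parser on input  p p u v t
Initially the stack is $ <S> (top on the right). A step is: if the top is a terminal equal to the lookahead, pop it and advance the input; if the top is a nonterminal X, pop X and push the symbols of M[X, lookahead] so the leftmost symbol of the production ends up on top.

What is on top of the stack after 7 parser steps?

     Stack            Input        Action
  1  $ <S>            p p u v t $  expand <S> ::= p p <S> t
  2  $ t <S> p p      p p u v t $  match p
  3  $ t <S> p        p u v t $    match p
  4  $ t <S>          u v t $      expand <S> ::= <H> u <F> v
  5  $ t v <F> u <H>  u v t $      expand <H> ::= epsilon
  6  $ t v <F> u      u v t $      match u
  7  $ t v <F>        v t $        expand <F> ::= epsilon
Stack after step 7: $ t v (top = v).

v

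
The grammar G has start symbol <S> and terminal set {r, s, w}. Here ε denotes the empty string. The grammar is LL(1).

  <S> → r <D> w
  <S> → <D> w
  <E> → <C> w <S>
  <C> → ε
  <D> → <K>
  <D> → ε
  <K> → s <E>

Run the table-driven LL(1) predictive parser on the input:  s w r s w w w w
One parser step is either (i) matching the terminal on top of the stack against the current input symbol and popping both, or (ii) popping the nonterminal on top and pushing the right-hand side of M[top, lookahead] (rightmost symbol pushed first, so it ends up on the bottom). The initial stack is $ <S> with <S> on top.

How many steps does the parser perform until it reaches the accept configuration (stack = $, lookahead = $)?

20

step 1: stack=$ <S>  input=s w r s w w w w $  — expand <S> → <D> w
step 2: stack=$ w <D>  input=s w r s w w w w $  — expand <D> → <K>
step 3: stack=$ w <K>  input=s w r s w w w w $  — expand <K> → s <E>
step 4: stack=$ w <E> s  input=s w r s w w w w $  — match s
step 5: stack=$ w <E>  input=w r s w w w w $  — expand <E> → <C> w <S>
step 6: stack=$ w <S> w <C>  input=w r s w w w w $  — expand <C> → ε
step 7: stack=$ w <S> w  input=w r s w w w w $  — match w
step 8: stack=$ w <S>  input=r s w w w w $  — expand <S> → r <D> w
step 9: stack=$ w w <D> r  input=r s w w w w $  — match r
step 10: stack=$ w w <D>  input=s w w w w $  — expand <D> → <K>
step 11: stack=$ w w <K>  input=s w w w w $  — expand <K> → s <E>
step 12: stack=$ w w <E> s  input=s w w w w $  — match s
step 13: stack=$ w w <E>  input=w w w w $  — expand <E> → <C> w <S>
step 14: stack=$ w w <S> w <C>  input=w w w w $  — expand <C> → ε
step 15: stack=$ w w <S> w  input=w w w w $  — match w
step 16: stack=$ w w <S>  input=w w w $  — expand <S> → <D> w
step 17: stack=$ w w w <D>  input=w w w $  — expand <D> → ε
step 18: stack=$ w w w  input=w w w $  — match w
step 19: stack=$ w w  input=w w $  — match w
step 20: stack=$ w  input=w $  — match w
Accept reached after 20 steps.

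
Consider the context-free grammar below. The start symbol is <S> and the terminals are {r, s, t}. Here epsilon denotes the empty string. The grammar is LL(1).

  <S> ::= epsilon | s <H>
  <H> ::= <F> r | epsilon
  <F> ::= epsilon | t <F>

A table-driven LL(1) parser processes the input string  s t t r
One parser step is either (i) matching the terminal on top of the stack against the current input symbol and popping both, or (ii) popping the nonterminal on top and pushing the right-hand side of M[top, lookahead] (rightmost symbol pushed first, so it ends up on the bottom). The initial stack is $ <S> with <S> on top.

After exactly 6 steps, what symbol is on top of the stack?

t

     Stack      Input      Action
  1  $ <S>      s t t r $  expand <S> ::= s <H>
  2  $ <H> s    s t t r $  match s
  3  $ <H>      t t r $    expand <H> ::= <F> r
  4  $ r <F>    t t r $    expand <F> ::= t <F>
  5  $ r <F> t  t t r $    match t
  6  $ r <F>    t r $      expand <F> ::= t <F>
Stack after step 6: $ r <F> t (top = t).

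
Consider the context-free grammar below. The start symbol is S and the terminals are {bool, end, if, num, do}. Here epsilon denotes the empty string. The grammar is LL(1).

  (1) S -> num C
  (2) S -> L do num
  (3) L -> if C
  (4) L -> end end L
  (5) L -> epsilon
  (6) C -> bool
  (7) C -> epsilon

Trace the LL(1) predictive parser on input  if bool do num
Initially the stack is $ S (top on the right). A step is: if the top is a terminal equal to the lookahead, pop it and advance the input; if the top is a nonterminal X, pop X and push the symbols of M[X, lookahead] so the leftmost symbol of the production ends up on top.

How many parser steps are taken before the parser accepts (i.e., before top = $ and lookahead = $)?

     Stack          Input             Action
  1  $ S            if bool do num $  expand S -> L do num
  2  $ num do L     if bool do num $  expand L -> if C
  3  $ num do C if  if bool do num $  match if
  4  $ num do C     bool do num $     expand C -> bool
  5  $ num do bool  bool do num $     match bool
  6  $ num do       do num $          match do
  7  $ num          num $             match num
Accept reached after 7 steps.

7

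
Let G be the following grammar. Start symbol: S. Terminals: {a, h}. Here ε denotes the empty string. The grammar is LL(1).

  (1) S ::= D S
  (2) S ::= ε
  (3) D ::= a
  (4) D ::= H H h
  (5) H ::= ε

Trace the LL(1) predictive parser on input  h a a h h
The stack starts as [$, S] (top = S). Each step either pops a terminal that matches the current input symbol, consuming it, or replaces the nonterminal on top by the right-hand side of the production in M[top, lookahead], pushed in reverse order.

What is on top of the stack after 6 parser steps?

D

step 1: stack=$ S  input=h a a h h $  — expand S ::= D S
step 2: stack=$ S D  input=h a a h h $  — expand D ::= H H h
step 3: stack=$ S h H H  input=h a a h h $  — expand H ::= ε
step 4: stack=$ S h H  input=h a a h h $  — expand H ::= ε
step 5: stack=$ S h  input=h a a h h $  — match h
step 6: stack=$ S  input=a a h h $  — expand S ::= D S
Stack after step 6: $ S D (top = D).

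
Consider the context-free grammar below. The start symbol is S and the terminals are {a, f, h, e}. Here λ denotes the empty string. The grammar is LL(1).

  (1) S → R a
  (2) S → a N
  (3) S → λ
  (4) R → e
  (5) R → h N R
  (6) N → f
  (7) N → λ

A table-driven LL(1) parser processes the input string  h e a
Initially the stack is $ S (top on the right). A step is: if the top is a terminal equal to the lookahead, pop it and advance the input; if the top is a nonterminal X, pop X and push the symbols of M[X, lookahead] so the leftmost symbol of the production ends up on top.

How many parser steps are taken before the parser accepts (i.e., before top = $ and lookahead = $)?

step 1: stack=$ S  input=h e a $  — expand S → R a
step 2: stack=$ a R  input=h e a $  — expand R → h N R
step 3: stack=$ a R N h  input=h e a $  — match h
step 4: stack=$ a R N  input=e a $  — expand N → λ
step 5: stack=$ a R  input=e a $  — expand R → e
step 6: stack=$ a e  input=e a $  — match e
step 7: stack=$ a  input=a $  — match a
Accept reached after 7 steps.

7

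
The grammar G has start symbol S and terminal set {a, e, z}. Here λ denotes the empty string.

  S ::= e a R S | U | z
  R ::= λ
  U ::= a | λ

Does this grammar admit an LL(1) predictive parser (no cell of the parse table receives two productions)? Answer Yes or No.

FIRST(S) = {λ, a, e, z}
FIRST(R) = {λ}
FIRST(U) = {λ, a}
FOLLOW(S) = {$}
FOLLOW(R) = {$, a, e, z}
FOLLOW(U) = {$}
Each cell of M receives at most one production.

Yes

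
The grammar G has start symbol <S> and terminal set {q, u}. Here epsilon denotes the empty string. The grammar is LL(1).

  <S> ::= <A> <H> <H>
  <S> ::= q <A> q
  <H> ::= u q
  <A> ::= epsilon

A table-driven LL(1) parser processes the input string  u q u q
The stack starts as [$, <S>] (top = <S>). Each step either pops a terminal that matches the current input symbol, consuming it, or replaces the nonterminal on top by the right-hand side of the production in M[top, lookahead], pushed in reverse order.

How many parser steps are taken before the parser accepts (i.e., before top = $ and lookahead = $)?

step 1: stack=$ <S>  input=u q u q $  — expand <S> ::= <A> <H> <H>
step 2: stack=$ <H> <H> <A>  input=u q u q $  — expand <A> ::= epsilon
step 3: stack=$ <H> <H>  input=u q u q $  — expand <H> ::= u q
step 4: stack=$ <H> q u  input=u q u q $  — match u
step 5: stack=$ <H> q  input=q u q $  — match q
step 6: stack=$ <H>  input=u q $  — expand <H> ::= u q
step 7: stack=$ q u  input=u q $  — match u
step 8: stack=$ q  input=q $  — match q
Accept reached after 8 steps.

8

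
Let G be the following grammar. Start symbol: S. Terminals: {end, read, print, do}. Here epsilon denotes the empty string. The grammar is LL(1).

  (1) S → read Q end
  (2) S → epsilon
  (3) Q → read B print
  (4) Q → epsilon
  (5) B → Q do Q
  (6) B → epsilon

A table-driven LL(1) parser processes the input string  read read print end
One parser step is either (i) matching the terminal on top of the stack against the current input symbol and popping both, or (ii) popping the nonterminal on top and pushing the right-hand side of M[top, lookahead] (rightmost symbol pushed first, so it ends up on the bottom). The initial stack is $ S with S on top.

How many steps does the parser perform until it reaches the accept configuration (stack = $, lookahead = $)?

7

step 1: stack=$ S  input=read read print end $  — expand S → read Q end
step 2: stack=$ end Q read  input=read read print end $  — match read
step 3: stack=$ end Q  input=read print end $  — expand Q → read B print
step 4: stack=$ end print B read  input=read print end $  — match read
step 5: stack=$ end print B  input=print end $  — expand B → epsilon
step 6: stack=$ end print  input=print end $  — match print
step 7: stack=$ end  input=end $  — match end
Accept reached after 7 steps.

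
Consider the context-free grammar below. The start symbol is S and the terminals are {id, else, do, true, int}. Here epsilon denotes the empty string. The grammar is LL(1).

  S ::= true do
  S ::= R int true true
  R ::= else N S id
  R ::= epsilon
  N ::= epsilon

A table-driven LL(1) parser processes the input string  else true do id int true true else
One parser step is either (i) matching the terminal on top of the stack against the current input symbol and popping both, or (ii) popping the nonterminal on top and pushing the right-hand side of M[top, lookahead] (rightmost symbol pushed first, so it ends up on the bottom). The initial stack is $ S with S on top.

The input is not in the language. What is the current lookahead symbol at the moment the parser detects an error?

else

step 1: stack=$ S  input=else true do id int true true else $  — expand S ::= R int true true
step 2: stack=$ true true int R  input=else true do id int true true else $  — expand R ::= else N S id
step 3: stack=$ true true int id S N else  input=else true do id int true true else $  — match else
step 4: stack=$ true true int id S N  input=true do id int true true else $  — expand N ::= epsilon
step 5: stack=$ true true int id S  input=true do id int true true else $  — expand S ::= true do
step 6: stack=$ true true int id do true  input=true do id int true true else $  — match true
step 7: stack=$ true true int id do  input=do id int true true else $  — match do
step 8: stack=$ true true int id  input=id int true true else $  — match id
step 9: stack=$ true true int  input=int true true else $  — match int
step 10: stack=$ true true  input=true true else $  — match true
step 11: stack=$ true  input=true else $  — match true
step 12: stack=$  input=else $  — error: stack empty but input remains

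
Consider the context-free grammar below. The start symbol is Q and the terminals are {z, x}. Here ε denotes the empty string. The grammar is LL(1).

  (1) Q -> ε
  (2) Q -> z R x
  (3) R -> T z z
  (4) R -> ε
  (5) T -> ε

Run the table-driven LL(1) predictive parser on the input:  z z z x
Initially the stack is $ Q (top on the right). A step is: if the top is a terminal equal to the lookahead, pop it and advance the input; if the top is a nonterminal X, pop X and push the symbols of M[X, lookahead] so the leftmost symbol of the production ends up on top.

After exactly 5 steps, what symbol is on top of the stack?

z

     Stack      Input      Action
  1  $ Q        z z z x $  expand Q -> z R x
  2  $ x R z    z z z x $  match z
  3  $ x R      z z x $    expand R -> T z z
  4  $ x z z T  z z x $    expand T -> ε
  5  $ x z z    z z x $    match z
Stack after step 5: $ x z (top = z).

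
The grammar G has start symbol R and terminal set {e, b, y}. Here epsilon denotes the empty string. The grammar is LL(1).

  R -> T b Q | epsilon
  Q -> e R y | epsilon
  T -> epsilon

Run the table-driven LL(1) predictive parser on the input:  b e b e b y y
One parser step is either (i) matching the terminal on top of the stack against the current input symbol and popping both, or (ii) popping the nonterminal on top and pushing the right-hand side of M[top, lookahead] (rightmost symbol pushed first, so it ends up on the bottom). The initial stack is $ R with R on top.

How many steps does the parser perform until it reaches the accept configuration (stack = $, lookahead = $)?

16

      Stack        Input            Action
   1  $ R          b e b e b y y $  expand R -> T b Q
   2  $ Q b T      b e b e b y y $  expand T -> epsilon
   3  $ Q b        b e b e b y y $  match b
   4  $ Q          e b e b y y $    expand Q -> e R y
   5  $ y R e      e b e b y y $    match e
   6  $ y R        b e b y y $      expand R -> T b Q
   7  $ y Q b T    b e b y y $      expand T -> epsilon
   8  $ y Q b      b e b y y $      match b
   9  $ y Q        e b y y $        expand Q -> e R y
  10  $ y y R e    e b y y $        match e
  11  $ y y R      b y y $          expand R -> T b Q
  12  $ y y Q b T  b y y $          expand T -> epsilon
  13  $ y y Q b    b y y $          match b
  14  $ y y Q      y y $            expand Q -> epsilon
  15  $ y y        y y $            match y
  16  $ y          y $              match y
Accept reached after 16 steps.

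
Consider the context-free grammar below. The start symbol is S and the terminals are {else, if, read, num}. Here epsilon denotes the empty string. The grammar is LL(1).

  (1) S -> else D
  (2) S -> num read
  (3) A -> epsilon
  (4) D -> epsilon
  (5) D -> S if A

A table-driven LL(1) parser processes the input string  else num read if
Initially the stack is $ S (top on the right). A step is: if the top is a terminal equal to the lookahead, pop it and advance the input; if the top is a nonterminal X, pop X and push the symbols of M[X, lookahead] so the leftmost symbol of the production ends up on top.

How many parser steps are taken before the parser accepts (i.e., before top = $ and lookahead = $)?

8

step 1: stack=$ S  input=else num read if $  — expand S -> else D
step 2: stack=$ D else  input=else num read if $  — match else
step 3: stack=$ D  input=num read if $  — expand D -> S if A
step 4: stack=$ A if S  input=num read if $  — expand S -> num read
step 5: stack=$ A if read num  input=num read if $  — match num
step 6: stack=$ A if read  input=read if $  — match read
step 7: stack=$ A if  input=if $  — match if
step 8: stack=$ A  input=$  — expand A -> epsilon
Accept reached after 8 steps.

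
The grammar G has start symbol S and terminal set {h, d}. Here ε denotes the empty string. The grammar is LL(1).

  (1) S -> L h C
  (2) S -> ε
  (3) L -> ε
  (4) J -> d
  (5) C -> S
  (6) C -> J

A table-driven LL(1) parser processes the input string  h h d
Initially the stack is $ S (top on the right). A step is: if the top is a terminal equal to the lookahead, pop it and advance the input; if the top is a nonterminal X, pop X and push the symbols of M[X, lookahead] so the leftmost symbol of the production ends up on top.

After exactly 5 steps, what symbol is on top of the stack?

step 1: stack=$ S  input=h h d $  — expand S -> L h C
step 2: stack=$ C h L  input=h h d $  — expand L -> ε
step 3: stack=$ C h  input=h h d $  — match h
step 4: stack=$ C  input=h d $  — expand C -> S
step 5: stack=$ S  input=h d $  — expand S -> L h C
Stack after step 5: $ C h L (top = L).

L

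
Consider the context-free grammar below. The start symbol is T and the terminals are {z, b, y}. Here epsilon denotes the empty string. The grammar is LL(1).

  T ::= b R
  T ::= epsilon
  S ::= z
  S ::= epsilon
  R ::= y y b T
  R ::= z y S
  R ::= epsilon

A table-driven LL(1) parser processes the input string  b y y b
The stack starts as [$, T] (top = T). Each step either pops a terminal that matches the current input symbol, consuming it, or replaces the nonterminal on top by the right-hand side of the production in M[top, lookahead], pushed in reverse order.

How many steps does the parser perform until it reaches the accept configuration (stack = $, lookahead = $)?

     Stack      Input      Action
  1  $ T        b y y b $  expand T ::= b R
  2  $ R b      b y y b $  match b
  3  $ R        y y b $    expand R ::= y y b T
  4  $ T b y y  y y b $    match y
  5  $ T b y    y b $      match y
  6  $ T b      b $        match b
  7  $ T        $          expand T ::= epsilon
Accept reached after 7 steps.

7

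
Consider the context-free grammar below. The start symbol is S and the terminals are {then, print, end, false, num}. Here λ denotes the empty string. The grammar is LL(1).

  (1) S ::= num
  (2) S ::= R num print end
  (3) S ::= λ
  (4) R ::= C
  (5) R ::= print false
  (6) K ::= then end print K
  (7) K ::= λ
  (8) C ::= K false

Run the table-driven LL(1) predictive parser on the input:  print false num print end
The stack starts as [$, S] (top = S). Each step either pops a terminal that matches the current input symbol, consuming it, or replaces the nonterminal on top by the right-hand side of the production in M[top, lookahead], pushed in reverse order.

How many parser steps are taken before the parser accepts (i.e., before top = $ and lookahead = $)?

7

     Stack                        Input                        Action
  1  $ S                          print false num print end $  expand S ::= R num print end
  2  $ end print num R            print false num print end $  expand R ::= print false
  3  $ end print num false print  print false num print end $  match print
  4  $ end print num false        false num print end $        match false
  5  $ end print num              num print end $              match num
  6  $ end print                  print end $                  match print
  7  $ end                        end $                        match end
Accept reached after 7 steps.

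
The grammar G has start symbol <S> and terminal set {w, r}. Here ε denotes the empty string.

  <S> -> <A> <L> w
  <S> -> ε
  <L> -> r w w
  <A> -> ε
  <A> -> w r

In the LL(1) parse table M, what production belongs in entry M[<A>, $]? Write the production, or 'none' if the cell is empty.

none

FIRST(<L>) = {r}
FIRST(<A>) = {ε, w}
FIRST(<S>) = {ε, r, w}  (via <A> <L> w)
FOLLOW(<S>) includes $ since <S> is the start symbol.
FOLLOW(<A>): in <S>-><A> <L> w, <A> is followed by <L> w with FIRST {r}. Thus FOLLOW(<A>) = {r}.
For <A> -> ε: FIRST(ε) = {ε}, so it goes in M[<A>, t] for t ∈ {}; since ε ∈ FIRST, also for every t ∈ FOLLOW(<A>) = {r}.
For <A> -> w r: FIRST(w r) = {w}, so it goes in M[<A>, t] for t ∈ {w}.
None of these place a production in M[<A>, $].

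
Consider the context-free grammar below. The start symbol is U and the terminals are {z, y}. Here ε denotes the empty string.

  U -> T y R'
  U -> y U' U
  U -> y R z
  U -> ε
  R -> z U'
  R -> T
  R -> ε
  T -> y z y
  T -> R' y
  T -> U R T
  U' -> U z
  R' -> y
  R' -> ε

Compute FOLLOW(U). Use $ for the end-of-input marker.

FIRST(R') = {ε, y}
FIRST(U) = {ε, y, z}  (via T y R')
FIRST(U') = {y, z}  (via U z)
FIRST(R) = {ε, y, z}  (via T)
FIRST(T) = {y, z}  (via R' y, U R T)
FOLLOW(U) includes $ since U is the start symbol.
FOLLOW(U): in U->y U' U, the suffix after U is empty (adds nothing new); in T->U R T, U is followed by R T with FIRST {y, z}; in U'->U z, U is followed by z with FIRST {z}. Thus FOLLOW(U) = {$, y, z}.
FOLLOW(R): in U->y R z, R is followed by z with FIRST {z}; in T->U R T, R is followed by T with FIRST {y, z}. Thus FOLLOW(R) = {y, z}.
FOLLOW(T): in U->T y R', T is followed by y R' with FIRST {y}; in R->T, the suffix after T is empty, so FOLLOW(T) ⊇ FOLLOW(R) = {y, z}; in T->U R T, the suffix after T is empty (adds nothing new). Thus FOLLOW(T) = {y, z}.
FOLLOW(U'): in U->y U' U, U' is followed by U with FIRST {ε, y, z}; in U->y U' U, the suffix after U' is nullable, so FOLLOW(U') ⊇ FOLLOW(U) = {$, y, z}; in R->z U', the suffix after U' is empty, so FOLLOW(U') ⊇ FOLLOW(R) = {y, z}. Thus FOLLOW(U') = {$, y, z}.
FOLLOW(R'): in U->T y R', the suffix after R' is empty, so FOLLOW(R') ⊇ FOLLOW(U) = {$, y, z}; in T->R' y, R' is followed by y with FIRST {y}. Thus FOLLOW(R') = {$, y, z}.

{$, y, z}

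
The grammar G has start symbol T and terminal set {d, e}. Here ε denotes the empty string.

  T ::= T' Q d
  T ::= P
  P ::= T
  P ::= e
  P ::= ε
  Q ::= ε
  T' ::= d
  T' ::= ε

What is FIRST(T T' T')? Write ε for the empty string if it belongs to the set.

{ε, d, e}

FIRST(Q): from Q::=ε we get {ε}. So FIRST(Q) = {ε}.
FIRST(T'): from T'::=d we get {d}; from T'::=ε we get {ε}. So FIRST(T') = {ε, d}.
FIRST(T): from T::=T' Q d we get {d}; from T::=P we get {ε, d, e}. So FIRST(T) = {ε, d, e}.
FIRST(P): from P::=T we get {ε, d, e}; from P::=e we get {e}; from P::=ε we get {ε}. So FIRST(P) = {ε, d, e}.
FIRST(T T' T'): take FIRST of each symbol in turn, carrying on past any symbol whose FIRST contains ε; result {ε, d, e}.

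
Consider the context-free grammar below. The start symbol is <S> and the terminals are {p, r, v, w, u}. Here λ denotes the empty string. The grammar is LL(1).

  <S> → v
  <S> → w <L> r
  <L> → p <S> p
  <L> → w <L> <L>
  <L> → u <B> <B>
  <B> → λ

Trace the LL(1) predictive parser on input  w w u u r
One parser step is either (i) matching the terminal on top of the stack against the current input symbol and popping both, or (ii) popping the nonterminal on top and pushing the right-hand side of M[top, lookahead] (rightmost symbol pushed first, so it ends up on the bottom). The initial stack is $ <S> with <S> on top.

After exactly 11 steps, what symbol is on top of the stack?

      Stack              Input        Action
   1  $ <S>              w w u u r $  expand <S> → w <L> r
   2  $ r <L> w          w w u u r $  match w
   3  $ r <L>            w u u r $    expand <L> → w <L> <L>
   4  $ r <L> <L> w      w u u r $    match w
   5  $ r <L> <L>        u u r $      expand <L> → u <B> <B>
   6  $ r <L> <B> <B> u  u u r $      match u
   7  $ r <L> <B> <B>    u r $        expand <B> → λ
   8  $ r <L> <B>        u r $        expand <B> → λ
   9  $ r <L>            u r $        expand <L> → u <B> <B>
  10  $ r <B> <B> u      u r $        match u
  11  $ r <B> <B>        r $          expand <B> → λ
Stack after step 11: $ r <B> (top = <B>).

<B>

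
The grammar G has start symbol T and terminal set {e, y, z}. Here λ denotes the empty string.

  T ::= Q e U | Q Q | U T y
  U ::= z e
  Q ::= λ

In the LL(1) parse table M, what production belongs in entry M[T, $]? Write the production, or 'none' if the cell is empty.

FIRST(U) = {z}
FIRST(Q) = {λ}
FIRST(T) = {λ, e, z}  (via Q e U, Q Q, U T y)
FOLLOW(T) includes $ since T is the start symbol.
FOLLOW(T): in T::=U T y, T is followed by y with FIRST {y}. Thus FOLLOW(T) = {$, y}.
For T ::= Q e U: FIRST(Q e U) = {e}, so it goes in M[T, t] for t ∈ {e}.
For T ::= Q Q: FIRST(Q Q) = {λ}, so it goes in M[T, t] for t ∈ {}; since λ ∈ FIRST, also for every t ∈ FOLLOW(T) = {$, y}.
For T ::= U T y: FIRST(U T y) = {z}, so it goes in M[T, t] for t ∈ {z}.

T ::= Q Q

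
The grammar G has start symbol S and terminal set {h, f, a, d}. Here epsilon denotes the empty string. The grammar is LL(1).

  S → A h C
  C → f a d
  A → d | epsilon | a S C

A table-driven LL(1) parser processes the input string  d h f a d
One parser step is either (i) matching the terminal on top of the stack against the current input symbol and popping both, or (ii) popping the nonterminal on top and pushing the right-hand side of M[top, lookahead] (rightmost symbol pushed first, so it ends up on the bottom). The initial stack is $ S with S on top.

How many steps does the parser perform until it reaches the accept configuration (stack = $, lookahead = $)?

step 1: stack=$ S  input=d h f a d $  — expand S → A h C
step 2: stack=$ C h A  input=d h f a d $  — expand A → d
step 3: stack=$ C h d  input=d h f a d $  — match d
step 4: stack=$ C h  input=h f a d $  — match h
step 5: stack=$ C  input=f a d $  — expand C → f a d
step 6: stack=$ d a f  input=f a d $  — match f
step 7: stack=$ d a  input=a d $  — match a
step 8: stack=$ d  input=d $  — match d
Accept reached after 8 steps.

8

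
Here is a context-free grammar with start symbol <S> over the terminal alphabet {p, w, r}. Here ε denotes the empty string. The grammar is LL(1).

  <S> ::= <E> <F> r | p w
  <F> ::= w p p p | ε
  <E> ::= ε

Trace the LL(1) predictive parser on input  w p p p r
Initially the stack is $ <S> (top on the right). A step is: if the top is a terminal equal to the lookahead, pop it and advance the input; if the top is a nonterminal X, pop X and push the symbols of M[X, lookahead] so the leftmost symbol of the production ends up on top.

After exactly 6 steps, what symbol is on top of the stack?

step 1: stack=$ <S>  input=w p p p r $  — expand <S> ::= <E> <F> r
step 2: stack=$ r <F> <E>  input=w p p p r $  — expand <E> ::= ε
step 3: stack=$ r <F>  input=w p p p r $  — expand <F> ::= w p p p
step 4: stack=$ r p p p w  input=w p p p r $  — match w
step 5: stack=$ r p p p  input=p p p r $  — match p
step 6: stack=$ r p p  input=p p r $  — match p
Stack after step 6: $ r p (top = p).

p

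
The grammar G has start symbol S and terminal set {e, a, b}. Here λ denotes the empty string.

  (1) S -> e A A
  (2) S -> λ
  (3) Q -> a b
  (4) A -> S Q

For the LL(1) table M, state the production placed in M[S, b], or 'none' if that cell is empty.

none

FIRST(S) = {λ, e}
FIRST(Q) = {a}
FIRST(A) = {a, e}  (via S Q)
FOLLOW(S) includes $ since S is the start symbol.
FOLLOW(S): in A->S Q, S is followed by Q with FIRST {a}. Thus FOLLOW(S) = {$, a}.
For S -> e A A: FIRST(e A A) = {e}, so it goes in M[S, t] for t ∈ {e}.
For S -> λ: FIRST(λ) = {λ}, so it goes in M[S, t] for t ∈ {}; since λ ∈ FIRST, also for every t ∈ FOLLOW(S) = {$, a}.
None of these place a production in M[S, b].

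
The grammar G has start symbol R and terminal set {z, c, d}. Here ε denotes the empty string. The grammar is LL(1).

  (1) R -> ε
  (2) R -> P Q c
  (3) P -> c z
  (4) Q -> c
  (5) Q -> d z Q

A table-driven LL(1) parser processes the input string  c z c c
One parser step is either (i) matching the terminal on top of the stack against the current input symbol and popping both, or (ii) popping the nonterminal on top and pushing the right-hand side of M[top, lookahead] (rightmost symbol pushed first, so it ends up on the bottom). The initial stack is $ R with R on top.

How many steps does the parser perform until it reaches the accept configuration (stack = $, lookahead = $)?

step 1: stack=$ R  input=c z c c $  — expand R -> P Q c
step 2: stack=$ c Q P  input=c z c c $  — expand P -> c z
step 3: stack=$ c Q z c  input=c z c c $  — match c
step 4: stack=$ c Q z  input=z c c $  — match z
step 5: stack=$ c Q  input=c c $  — expand Q -> c
step 6: stack=$ c c  input=c c $  — match c
step 7: stack=$ c  input=c $  — match c
Accept reached after 7 steps.

7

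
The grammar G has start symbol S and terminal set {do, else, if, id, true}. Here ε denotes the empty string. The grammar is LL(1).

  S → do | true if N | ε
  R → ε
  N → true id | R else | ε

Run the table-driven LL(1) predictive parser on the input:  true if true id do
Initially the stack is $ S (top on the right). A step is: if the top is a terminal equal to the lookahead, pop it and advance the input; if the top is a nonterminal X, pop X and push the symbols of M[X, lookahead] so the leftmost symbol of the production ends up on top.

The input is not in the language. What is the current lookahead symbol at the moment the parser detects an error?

do

     Stack        Input                 Action
  1  $ S          true if true id do $  expand S → true if N
  2  $ N if true  true if true id do $  match true
  3  $ N if       if true id do $       match if
  4  $ N          true id do $          expand N → true id
  5  $ id true    true id do $          match true
  6  $ id         id do $               match id
  7  $            do $                  error: stack empty but input remains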